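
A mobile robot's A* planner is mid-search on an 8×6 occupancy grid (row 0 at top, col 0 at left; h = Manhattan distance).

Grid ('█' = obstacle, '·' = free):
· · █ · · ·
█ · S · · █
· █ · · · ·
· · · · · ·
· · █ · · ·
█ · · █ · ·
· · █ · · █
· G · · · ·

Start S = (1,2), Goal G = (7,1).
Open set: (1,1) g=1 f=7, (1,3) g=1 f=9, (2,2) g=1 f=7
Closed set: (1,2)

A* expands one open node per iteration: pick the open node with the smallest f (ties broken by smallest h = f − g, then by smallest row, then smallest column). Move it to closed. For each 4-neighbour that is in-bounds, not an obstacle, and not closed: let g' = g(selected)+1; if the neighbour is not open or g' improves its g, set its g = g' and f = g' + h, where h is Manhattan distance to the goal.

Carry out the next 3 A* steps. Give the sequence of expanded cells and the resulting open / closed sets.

order=[(1,1) → (2,2) → (3,2)]; open=[(0,1) g=2 f=9, (1,3) g=1 f=9, (2,3) g=2 f=9, (3,1) g=3 f=7, (3,3) g=3 f=9]; closed=[(1,1), (1,2), (2,2), (3,2)]

step 1: expand (1,1) (f=7, h=6) → closed; open now [(0,1) g=2 f=9, (1,3) g=1 f=9, (2,2) g=1 f=7]
step 2: expand (2,2) (f=7, h=6) → closed; open now [(0,1) g=2 f=9, (1,3) g=1 f=9, (2,3) g=2 f=9, (3,2) g=2 f=7]
step 3: expand (3,2) (f=7, h=5) → closed; open now [(0,1) g=2 f=9, (1,3) g=1 f=9, (2,3) g=2 f=9, (3,1) g=3 f=7, (3,3) g=3 f=9]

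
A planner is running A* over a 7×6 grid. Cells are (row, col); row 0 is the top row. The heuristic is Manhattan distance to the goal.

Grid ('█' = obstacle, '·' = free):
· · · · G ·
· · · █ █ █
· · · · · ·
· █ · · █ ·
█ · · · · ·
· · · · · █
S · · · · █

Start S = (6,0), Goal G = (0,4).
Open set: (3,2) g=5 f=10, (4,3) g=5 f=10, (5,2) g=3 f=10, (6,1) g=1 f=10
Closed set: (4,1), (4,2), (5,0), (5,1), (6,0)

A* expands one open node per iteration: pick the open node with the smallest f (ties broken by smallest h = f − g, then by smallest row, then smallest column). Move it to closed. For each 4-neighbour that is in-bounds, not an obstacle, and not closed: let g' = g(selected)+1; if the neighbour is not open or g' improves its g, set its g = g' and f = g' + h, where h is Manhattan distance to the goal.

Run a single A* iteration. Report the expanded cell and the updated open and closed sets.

step 1: expand (3,2) (f=10, h=5) → closed; open now [(2,2) g=6 f=10, (3,3) g=6 f=10, (4,3) g=5 f=10, (5,2) g=3 f=10, (6,1) g=1 f=10]

expanded=(3,2); open=[(2,2) g=6 f=10, (3,3) g=6 f=10, (4,3) g=5 f=10, (5,2) g=3 f=10, (6,1) g=1 f=10]; closed=[(3,2), (4,1), (4,2), (5,0), (5,1), (6,0)]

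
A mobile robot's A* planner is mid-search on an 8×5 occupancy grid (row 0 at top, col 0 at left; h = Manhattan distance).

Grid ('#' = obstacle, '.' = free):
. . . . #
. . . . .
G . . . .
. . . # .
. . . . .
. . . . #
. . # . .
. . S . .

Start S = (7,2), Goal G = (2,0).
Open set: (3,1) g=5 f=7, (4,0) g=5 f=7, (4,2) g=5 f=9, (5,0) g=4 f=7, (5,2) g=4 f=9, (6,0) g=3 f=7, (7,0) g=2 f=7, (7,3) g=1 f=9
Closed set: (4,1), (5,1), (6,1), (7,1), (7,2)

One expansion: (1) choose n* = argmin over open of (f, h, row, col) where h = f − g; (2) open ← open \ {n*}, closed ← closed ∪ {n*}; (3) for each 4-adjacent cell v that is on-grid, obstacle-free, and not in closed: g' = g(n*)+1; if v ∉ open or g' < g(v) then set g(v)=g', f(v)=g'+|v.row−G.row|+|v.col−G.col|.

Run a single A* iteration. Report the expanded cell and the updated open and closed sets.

step 1: expand (3,1) (f=7, h=2) → closed; open now [(2,1) g=6 f=7, (3,0) g=6 f=7, (3,2) g=6 f=9, (4,0) g=5 f=7, (4,2) g=5 f=9, (5,0) g=4 f=7, (5,2) g=4 f=9, (6,0) g=3 f=7, (7,0) g=2 f=7, (7,3) g=1 f=9]

expanded=(3,1); open=[(2,1) g=6 f=7, (3,0) g=6 f=7, (3,2) g=6 f=9, (4,0) g=5 f=7, (4,2) g=5 f=9, (5,0) g=4 f=7, (5,2) g=4 f=9, (6,0) g=3 f=7, (7,0) g=2 f=7, (7,3) g=1 f=9]; closed=[(3,1), (4,1), (5,1), (6,1), (7,1), (7,2)]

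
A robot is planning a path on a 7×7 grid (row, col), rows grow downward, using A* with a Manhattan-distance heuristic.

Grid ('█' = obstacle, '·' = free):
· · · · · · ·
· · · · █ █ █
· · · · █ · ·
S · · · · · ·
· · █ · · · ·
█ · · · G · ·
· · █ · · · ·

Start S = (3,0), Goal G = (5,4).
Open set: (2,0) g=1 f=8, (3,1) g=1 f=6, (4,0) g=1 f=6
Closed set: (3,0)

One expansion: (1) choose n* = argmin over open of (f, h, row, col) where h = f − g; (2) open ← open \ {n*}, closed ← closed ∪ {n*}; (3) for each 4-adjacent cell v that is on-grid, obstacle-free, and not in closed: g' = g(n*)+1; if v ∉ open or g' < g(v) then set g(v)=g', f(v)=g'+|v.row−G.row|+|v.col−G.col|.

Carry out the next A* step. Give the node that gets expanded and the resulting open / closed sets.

expanded=(3,1); open=[(2,0) g=1 f=8, (2,1) g=2 f=8, (3,2) g=2 f=6, (4,0) g=1 f=6, (4,1) g=2 f=6]; closed=[(3,0), (3,1)]

step 1: expand (3,1) (f=6, h=5) → closed; open now [(2,0) g=1 f=8, (2,1) g=2 f=8, (3,2) g=2 f=6, (4,0) g=1 f=6, (4,1) g=2 f=6]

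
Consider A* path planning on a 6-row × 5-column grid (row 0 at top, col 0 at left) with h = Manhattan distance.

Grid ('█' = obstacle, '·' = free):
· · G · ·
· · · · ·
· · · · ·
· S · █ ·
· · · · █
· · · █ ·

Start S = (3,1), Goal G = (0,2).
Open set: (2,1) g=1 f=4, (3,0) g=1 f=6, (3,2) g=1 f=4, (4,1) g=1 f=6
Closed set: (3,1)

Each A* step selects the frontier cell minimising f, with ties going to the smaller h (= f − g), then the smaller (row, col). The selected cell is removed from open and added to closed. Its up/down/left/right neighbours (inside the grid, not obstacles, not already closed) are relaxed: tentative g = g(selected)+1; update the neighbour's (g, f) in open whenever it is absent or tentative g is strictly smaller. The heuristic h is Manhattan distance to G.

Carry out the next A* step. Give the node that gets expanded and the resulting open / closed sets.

expanded=(2,1); open=[(1,1) g=2 f=4, (2,0) g=2 f=6, (2,2) g=2 f=4, (3,0) g=1 f=6, (3,2) g=1 f=4, (4,1) g=1 f=6]; closed=[(2,1), (3,1)]

step 1: expand (2,1) (f=4, h=3) → closed; open now [(1,1) g=2 f=4, (2,0) g=2 f=6, (2,2) g=2 f=4, (3,0) g=1 f=6, (3,2) g=1 f=4, (4,1) g=1 f=6]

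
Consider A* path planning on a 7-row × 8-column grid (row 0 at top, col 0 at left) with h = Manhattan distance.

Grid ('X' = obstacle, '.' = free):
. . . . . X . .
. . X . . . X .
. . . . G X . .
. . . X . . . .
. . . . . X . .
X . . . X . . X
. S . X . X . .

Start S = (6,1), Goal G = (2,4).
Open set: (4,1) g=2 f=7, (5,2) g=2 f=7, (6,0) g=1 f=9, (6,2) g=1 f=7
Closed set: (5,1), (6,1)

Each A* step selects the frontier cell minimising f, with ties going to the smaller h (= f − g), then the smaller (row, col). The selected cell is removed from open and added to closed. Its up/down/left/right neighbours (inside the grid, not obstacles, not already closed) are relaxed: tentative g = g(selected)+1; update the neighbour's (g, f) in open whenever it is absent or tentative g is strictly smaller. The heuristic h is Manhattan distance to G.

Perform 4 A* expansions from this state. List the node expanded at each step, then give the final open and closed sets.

step 1: expand (4,1) (f=7, h=5) → closed; open now [(3,1) g=3 f=7, (4,0) g=3 f=9, (4,2) g=3 f=7, (5,2) g=2 f=7, (6,0) g=1 f=9, (6,2) g=1 f=7]
step 2: expand (3,1) (f=7, h=4) → closed; open now [(2,1) g=4 f=7, (3,0) g=4 f=9, (3,2) g=4 f=7, (4,0) g=3 f=9, (4,2) g=3 f=7, (5,2) g=2 f=7, (6,0) g=1 f=9, (6,2) g=1 f=7]
step 3: expand (2,1) (f=7, h=3) → closed; open now [(1,1) g=5 f=9, (2,0) g=5 f=9, (2,2) g=5 f=7, (3,0) g=4 f=9, (3,2) g=4 f=7, (4,0) g=3 f=9, (4,2) g=3 f=7, (5,2) g=2 f=7, (6,0) g=1 f=9, (6,2) g=1 f=7]
step 4: expand (2,2) (f=7, h=2) → closed; open now [(1,1) g=5 f=9, (2,0) g=5 f=9, (2,3) g=6 f=7, (3,0) g=4 f=9, (3,2) g=4 f=7, (4,0) g=3 f=9, (4,2) g=3 f=7, (5,2) g=2 f=7, (6,0) g=1 f=9, (6,2) g=1 f=7]

order=[(4,1) → (3,1) → (2,1) → (2,2)]; open=[(1,1) g=5 f=9, (2,0) g=5 f=9, (2,3) g=6 f=7, (3,0) g=4 f=9, (3,2) g=4 f=7, (4,0) g=3 f=9, (4,2) g=3 f=7, (5,2) g=2 f=7, (6,0) g=1 f=9, (6,2) g=1 f=7]; closed=[(2,1), (2,2), (3,1), (4,1), (5,1), (6,1)]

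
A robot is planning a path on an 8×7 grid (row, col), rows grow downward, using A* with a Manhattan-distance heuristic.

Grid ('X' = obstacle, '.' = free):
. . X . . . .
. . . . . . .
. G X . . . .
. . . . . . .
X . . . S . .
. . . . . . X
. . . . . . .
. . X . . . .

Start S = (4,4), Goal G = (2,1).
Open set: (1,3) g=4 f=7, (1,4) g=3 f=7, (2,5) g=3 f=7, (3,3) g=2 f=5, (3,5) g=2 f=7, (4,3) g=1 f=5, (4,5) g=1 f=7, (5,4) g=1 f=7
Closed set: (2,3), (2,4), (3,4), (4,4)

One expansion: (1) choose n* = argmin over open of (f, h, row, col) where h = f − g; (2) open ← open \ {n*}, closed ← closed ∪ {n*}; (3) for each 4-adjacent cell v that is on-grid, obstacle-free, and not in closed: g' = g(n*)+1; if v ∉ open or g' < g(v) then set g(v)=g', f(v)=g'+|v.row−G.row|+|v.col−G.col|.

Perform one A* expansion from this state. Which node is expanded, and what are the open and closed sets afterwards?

expanded=(3,3); open=[(1,3) g=4 f=7, (1,4) g=3 f=7, (2,5) g=3 f=7, (3,2) g=3 f=5, (3,5) g=2 f=7, (4,3) g=1 f=5, (4,5) g=1 f=7, (5,4) g=1 f=7]; closed=[(2,3), (2,4), (3,3), (3,4), (4,4)]

step 1: expand (3,3) (f=5, h=3) → closed; open now [(1,3) g=4 f=7, (1,4) g=3 f=7, (2,5) g=3 f=7, (3,2) g=3 f=5, (3,5) g=2 f=7, (4,3) g=1 f=5, (4,5) g=1 f=7, (5,4) g=1 f=7]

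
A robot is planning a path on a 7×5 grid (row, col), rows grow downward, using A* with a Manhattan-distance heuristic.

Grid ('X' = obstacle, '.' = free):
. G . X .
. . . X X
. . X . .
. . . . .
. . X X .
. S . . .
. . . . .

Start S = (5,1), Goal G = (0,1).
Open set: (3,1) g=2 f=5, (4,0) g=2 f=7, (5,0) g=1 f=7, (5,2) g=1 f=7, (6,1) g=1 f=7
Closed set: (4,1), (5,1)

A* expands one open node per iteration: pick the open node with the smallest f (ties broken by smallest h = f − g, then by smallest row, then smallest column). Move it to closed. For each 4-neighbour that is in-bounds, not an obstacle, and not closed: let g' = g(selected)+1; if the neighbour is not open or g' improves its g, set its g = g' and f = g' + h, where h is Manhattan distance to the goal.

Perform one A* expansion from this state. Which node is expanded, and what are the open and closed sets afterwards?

step 1: expand (3,1) (f=5, h=3) → closed; open now [(2,1) g=3 f=5, (3,0) g=3 f=7, (3,2) g=3 f=7, (4,0) g=2 f=7, (5,0) g=1 f=7, (5,2) g=1 f=7, (6,1) g=1 f=7]

expanded=(3,1); open=[(2,1) g=3 f=5, (3,0) g=3 f=7, (3,2) g=3 f=7, (4,0) g=2 f=7, (5,0) g=1 f=7, (5,2) g=1 f=7, (6,1) g=1 f=7]; closed=[(3,1), (4,1), (5,1)]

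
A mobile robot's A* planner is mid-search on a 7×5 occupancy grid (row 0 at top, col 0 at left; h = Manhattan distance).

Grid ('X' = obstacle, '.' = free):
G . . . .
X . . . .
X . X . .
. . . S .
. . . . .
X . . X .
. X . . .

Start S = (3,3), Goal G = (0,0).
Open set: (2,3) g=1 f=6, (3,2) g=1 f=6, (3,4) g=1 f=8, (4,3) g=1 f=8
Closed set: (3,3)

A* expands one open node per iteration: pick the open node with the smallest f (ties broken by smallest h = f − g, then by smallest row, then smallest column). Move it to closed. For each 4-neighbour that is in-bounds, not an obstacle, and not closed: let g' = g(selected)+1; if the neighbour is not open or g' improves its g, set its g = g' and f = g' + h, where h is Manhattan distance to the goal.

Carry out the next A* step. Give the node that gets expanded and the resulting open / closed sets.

step 1: expand (2,3) (f=6, h=5) → closed; open now [(1,3) g=2 f=6, (2,4) g=2 f=8, (3,2) g=1 f=6, (3,4) g=1 f=8, (4,3) g=1 f=8]

expanded=(2,3); open=[(1,3) g=2 f=6, (2,4) g=2 f=8, (3,2) g=1 f=6, (3,4) g=1 f=8, (4,3) g=1 f=8]; closed=[(2,3), (3,3)]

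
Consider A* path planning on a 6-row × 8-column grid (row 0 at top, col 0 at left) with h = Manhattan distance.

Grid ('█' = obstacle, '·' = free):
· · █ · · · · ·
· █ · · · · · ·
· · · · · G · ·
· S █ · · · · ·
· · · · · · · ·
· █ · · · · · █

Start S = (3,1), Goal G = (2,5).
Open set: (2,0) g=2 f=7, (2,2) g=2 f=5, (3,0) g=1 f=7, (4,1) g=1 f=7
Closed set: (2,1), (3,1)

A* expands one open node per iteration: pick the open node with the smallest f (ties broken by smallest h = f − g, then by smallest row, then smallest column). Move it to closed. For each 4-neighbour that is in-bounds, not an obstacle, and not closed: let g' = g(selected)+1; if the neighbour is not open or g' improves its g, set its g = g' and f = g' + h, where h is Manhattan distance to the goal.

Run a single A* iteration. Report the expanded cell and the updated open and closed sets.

expanded=(2,2); open=[(1,2) g=3 f=7, (2,0) g=2 f=7, (2,3) g=3 f=5, (3,0) g=1 f=7, (4,1) g=1 f=7]; closed=[(2,1), (2,2), (3,1)]

step 1: expand (2,2) (f=5, h=3) → closed; open now [(1,2) g=3 f=7, (2,0) g=2 f=7, (2,3) g=3 f=5, (3,0) g=1 f=7, (4,1) g=1 f=7]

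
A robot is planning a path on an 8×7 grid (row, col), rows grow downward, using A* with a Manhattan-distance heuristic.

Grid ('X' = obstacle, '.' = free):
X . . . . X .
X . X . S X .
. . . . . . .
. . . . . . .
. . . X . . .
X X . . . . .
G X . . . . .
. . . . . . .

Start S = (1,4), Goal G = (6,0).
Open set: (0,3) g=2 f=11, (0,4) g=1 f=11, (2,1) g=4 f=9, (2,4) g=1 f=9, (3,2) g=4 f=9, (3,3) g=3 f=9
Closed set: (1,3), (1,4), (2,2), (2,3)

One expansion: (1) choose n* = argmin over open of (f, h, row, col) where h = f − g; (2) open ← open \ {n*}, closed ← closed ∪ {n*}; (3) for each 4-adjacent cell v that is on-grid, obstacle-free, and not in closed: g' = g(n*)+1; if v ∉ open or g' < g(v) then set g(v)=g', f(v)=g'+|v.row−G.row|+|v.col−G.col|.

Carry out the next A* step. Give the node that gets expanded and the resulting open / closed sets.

step 1: expand (2,1) (f=9, h=5) → closed; open now [(0,3) g=2 f=11, (0,4) g=1 f=11, (1,1) g=5 f=11, (2,0) g=5 f=9, (2,4) g=1 f=9, (3,1) g=5 f=9, (3,2) g=4 f=9, (3,3) g=3 f=9]

expanded=(2,1); open=[(0,3) g=2 f=11, (0,4) g=1 f=11, (1,1) g=5 f=11, (2,0) g=5 f=9, (2,4) g=1 f=9, (3,1) g=5 f=9, (3,2) g=4 f=9, (3,3) g=3 f=9]; closed=[(1,3), (1,4), (2,1), (2,2), (2,3)]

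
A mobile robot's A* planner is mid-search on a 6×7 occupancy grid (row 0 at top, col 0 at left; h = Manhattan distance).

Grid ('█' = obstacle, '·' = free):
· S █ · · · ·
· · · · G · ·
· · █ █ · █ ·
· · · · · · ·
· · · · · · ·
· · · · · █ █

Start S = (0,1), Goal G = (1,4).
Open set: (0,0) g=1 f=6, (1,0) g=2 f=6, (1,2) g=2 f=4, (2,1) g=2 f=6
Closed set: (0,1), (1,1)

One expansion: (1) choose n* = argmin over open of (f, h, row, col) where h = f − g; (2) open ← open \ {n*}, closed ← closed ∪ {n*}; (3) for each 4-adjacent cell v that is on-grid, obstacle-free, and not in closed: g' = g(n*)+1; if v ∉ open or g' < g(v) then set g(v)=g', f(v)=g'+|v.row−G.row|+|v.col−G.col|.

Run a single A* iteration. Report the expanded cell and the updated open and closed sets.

step 1: expand (1,2) (f=4, h=2) → closed; open now [(0,0) g=1 f=6, (1,0) g=2 f=6, (1,3) g=3 f=4, (2,1) g=2 f=6]

expanded=(1,2); open=[(0,0) g=1 f=6, (1,0) g=2 f=6, (1,3) g=3 f=4, (2,1) g=2 f=6]; closed=[(0,1), (1,1), (1,2)]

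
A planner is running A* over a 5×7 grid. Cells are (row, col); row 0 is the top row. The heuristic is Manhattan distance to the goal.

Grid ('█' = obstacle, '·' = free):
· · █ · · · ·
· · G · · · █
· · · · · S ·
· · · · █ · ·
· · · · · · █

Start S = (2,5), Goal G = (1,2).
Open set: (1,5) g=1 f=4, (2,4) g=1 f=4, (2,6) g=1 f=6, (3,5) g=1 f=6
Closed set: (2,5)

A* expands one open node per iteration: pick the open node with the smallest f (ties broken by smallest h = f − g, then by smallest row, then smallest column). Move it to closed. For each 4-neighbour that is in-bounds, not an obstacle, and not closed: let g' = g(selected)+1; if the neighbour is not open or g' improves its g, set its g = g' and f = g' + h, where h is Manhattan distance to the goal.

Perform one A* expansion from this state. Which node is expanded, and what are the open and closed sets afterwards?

step 1: expand (1,5) (f=4, h=3) → closed; open now [(0,5) g=2 f=6, (1,4) g=2 f=4, (2,4) g=1 f=4, (2,6) g=1 f=6, (3,5) g=1 f=6]

expanded=(1,5); open=[(0,5) g=2 f=6, (1,4) g=2 f=4, (2,4) g=1 f=4, (2,6) g=1 f=6, (3,5) g=1 f=6]; closed=[(1,5), (2,5)]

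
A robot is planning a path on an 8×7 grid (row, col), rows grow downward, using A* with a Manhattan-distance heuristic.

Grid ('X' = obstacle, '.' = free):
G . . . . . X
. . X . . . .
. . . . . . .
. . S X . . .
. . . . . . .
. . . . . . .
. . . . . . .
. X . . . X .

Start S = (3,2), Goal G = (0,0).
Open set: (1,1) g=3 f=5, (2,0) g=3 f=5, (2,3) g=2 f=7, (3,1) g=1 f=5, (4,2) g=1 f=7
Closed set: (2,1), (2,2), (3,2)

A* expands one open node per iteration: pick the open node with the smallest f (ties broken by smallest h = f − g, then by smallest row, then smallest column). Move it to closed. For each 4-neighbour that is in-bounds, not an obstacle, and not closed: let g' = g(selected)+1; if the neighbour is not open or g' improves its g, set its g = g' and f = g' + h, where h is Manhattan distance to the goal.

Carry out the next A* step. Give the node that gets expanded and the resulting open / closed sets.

step 1: expand (1,1) (f=5, h=2) → closed; open now [(0,1) g=4 f=5, (1,0) g=4 f=5, (2,0) g=3 f=5, (2,3) g=2 f=7, (3,1) g=1 f=5, (4,2) g=1 f=7]

expanded=(1,1); open=[(0,1) g=4 f=5, (1,0) g=4 f=5, (2,0) g=3 f=5, (2,3) g=2 f=7, (3,1) g=1 f=5, (4,2) g=1 f=7]; closed=[(1,1), (2,1), (2,2), (3,2)]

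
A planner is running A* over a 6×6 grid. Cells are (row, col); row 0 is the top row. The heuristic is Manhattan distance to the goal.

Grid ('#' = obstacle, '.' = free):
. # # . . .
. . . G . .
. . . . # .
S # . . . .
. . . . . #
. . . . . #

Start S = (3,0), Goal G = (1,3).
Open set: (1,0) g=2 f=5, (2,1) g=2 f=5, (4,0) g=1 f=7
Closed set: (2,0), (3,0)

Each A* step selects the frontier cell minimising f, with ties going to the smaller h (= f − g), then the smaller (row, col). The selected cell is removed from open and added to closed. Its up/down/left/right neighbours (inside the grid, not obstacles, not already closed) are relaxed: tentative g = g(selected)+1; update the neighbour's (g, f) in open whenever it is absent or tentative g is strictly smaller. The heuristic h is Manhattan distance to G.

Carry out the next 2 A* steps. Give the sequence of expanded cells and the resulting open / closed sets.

step 1: expand (1,0) (f=5, h=3) → closed; open now [(0,0) g=3 f=7, (1,1) g=3 f=5, (2,1) g=2 f=5, (4,0) g=1 f=7]
step 2: expand (1,1) (f=5, h=2) → closed; open now [(0,0) g=3 f=7, (1,2) g=4 f=5, (2,1) g=2 f=5, (4,0) g=1 f=7]

order=[(1,0) → (1,1)]; open=[(0,0) g=3 f=7, (1,2) g=4 f=5, (2,1) g=2 f=5, (4,0) g=1 f=7]; closed=[(1,0), (1,1), (2,0), (3,0)]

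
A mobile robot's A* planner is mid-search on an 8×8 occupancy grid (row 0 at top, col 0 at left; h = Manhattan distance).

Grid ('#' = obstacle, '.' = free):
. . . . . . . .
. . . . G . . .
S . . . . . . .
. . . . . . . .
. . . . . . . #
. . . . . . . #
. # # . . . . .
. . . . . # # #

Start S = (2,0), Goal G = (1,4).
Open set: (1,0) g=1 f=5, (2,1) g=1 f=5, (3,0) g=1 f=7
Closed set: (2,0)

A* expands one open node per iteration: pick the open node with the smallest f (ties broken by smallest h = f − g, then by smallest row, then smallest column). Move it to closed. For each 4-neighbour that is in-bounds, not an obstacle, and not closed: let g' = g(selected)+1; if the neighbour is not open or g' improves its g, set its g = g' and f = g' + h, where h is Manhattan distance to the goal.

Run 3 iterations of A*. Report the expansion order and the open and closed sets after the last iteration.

step 1: expand (1,0) (f=5, h=4) → closed; open now [(0,0) g=2 f=7, (1,1) g=2 f=5, (2,1) g=1 f=5, (3,0) g=1 f=7]
step 2: expand (1,1) (f=5, h=3) → closed; open now [(0,0) g=2 f=7, (0,1) g=3 f=7, (1,2) g=3 f=5, (2,1) g=1 f=5, (3,0) g=1 f=7]
step 3: expand (1,2) (f=5, h=2) → closed; open now [(0,0) g=2 f=7, (0,1) g=3 f=7, (0,2) g=4 f=7, (1,3) g=4 f=5, (2,1) g=1 f=5, (2,2) g=4 f=7, (3,0) g=1 f=7]

order=[(1,0) → (1,1) → (1,2)]; open=[(0,0) g=2 f=7, (0,1) g=3 f=7, (0,2) g=4 f=7, (1,3) g=4 f=5, (2,1) g=1 f=5, (2,2) g=4 f=7, (3,0) g=1 f=7]; closed=[(1,0), (1,1), (1,2), (2,0)]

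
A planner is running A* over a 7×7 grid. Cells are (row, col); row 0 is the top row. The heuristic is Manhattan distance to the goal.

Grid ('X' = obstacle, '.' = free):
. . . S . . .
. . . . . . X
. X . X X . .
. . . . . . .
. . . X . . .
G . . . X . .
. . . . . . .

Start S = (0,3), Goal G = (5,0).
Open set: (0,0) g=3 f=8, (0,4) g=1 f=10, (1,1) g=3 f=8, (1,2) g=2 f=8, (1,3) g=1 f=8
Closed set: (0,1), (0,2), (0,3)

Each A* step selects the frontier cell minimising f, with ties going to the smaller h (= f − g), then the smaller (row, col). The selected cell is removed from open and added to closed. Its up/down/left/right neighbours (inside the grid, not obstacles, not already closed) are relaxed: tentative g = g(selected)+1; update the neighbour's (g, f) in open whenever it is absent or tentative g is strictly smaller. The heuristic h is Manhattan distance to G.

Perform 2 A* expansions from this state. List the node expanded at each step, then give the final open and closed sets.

order=[(0,0) → (1,0)]; open=[(0,4) g=1 f=10, (1,1) g=3 f=8, (1,2) g=2 f=8, (1,3) g=1 f=8, (2,0) g=5 f=8]; closed=[(0,0), (0,1), (0,2), (0,3), (1,0)]

step 1: expand (0,0) (f=8, h=5) → closed; open now [(0,4) g=1 f=10, (1,0) g=4 f=8, (1,1) g=3 f=8, (1,2) g=2 f=8, (1,3) g=1 f=8]
step 2: expand (1,0) (f=8, h=4) → closed; open now [(0,4) g=1 f=10, (1,1) g=3 f=8, (1,2) g=2 f=8, (1,3) g=1 f=8, (2,0) g=5 f=8]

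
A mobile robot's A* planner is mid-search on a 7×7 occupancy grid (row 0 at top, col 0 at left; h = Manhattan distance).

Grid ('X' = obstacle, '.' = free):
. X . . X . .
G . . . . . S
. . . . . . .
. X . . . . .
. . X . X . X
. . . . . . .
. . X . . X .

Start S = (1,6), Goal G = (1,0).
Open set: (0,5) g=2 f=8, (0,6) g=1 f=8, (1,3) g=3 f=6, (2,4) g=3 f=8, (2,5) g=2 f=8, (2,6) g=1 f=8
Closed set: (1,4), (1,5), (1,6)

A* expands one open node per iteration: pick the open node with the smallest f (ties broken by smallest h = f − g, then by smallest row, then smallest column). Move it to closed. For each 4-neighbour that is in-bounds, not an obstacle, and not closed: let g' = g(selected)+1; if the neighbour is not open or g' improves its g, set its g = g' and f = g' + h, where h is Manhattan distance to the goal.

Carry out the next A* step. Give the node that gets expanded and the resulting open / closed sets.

step 1: expand (1,3) (f=6, h=3) → closed; open now [(0,3) g=4 f=8, (0,5) g=2 f=8, (0,6) g=1 f=8, (1,2) g=4 f=6, (2,3) g=4 f=8, (2,4) g=3 f=8, (2,5) g=2 f=8, (2,6) g=1 f=8]

expanded=(1,3); open=[(0,3) g=4 f=8, (0,5) g=2 f=8, (0,6) g=1 f=8, (1,2) g=4 f=6, (2,3) g=4 f=8, (2,4) g=3 f=8, (2,5) g=2 f=8, (2,6) g=1 f=8]; closed=[(1,3), (1,4), (1,5), (1,6)]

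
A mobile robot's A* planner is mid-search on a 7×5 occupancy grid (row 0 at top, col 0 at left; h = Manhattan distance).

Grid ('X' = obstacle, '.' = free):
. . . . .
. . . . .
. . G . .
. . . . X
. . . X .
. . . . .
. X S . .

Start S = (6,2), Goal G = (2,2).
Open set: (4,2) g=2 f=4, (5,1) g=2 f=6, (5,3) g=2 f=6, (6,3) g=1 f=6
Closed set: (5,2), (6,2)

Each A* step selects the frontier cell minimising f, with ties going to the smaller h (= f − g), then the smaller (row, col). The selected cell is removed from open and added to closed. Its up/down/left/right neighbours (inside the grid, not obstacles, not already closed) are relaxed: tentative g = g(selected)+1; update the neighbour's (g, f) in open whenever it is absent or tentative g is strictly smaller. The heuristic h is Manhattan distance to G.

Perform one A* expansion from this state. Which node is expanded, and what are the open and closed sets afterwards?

expanded=(4,2); open=[(3,2) g=3 f=4, (4,1) g=3 f=6, (5,1) g=2 f=6, (5,3) g=2 f=6, (6,3) g=1 f=6]; closed=[(4,2), (5,2), (6,2)]

step 1: expand (4,2) (f=4, h=2) → closed; open now [(3,2) g=3 f=4, (4,1) g=3 f=6, (5,1) g=2 f=6, (5,3) g=2 f=6, (6,3) g=1 f=6]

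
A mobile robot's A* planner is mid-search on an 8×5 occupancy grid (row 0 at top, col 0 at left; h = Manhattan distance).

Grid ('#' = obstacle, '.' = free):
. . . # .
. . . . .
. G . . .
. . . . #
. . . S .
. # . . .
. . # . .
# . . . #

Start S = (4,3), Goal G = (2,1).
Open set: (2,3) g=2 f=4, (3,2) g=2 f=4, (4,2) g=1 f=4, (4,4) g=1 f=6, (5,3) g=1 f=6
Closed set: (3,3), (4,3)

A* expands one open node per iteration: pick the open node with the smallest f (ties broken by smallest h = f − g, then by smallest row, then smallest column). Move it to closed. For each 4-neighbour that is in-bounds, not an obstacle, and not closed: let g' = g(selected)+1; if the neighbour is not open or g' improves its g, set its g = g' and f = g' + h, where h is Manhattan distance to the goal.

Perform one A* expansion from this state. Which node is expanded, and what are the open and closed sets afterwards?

step 1: expand (2,3) (f=4, h=2) → closed; open now [(1,3) g=3 f=6, (2,2) g=3 f=4, (2,4) g=3 f=6, (3,2) g=2 f=4, (4,2) g=1 f=4, (4,4) g=1 f=6, (5,3) g=1 f=6]

expanded=(2,3); open=[(1,3) g=3 f=6, (2,2) g=3 f=4, (2,4) g=3 f=6, (3,2) g=2 f=4, (4,2) g=1 f=4, (4,4) g=1 f=6, (5,3) g=1 f=6]; closed=[(2,3), (3,3), (4,3)]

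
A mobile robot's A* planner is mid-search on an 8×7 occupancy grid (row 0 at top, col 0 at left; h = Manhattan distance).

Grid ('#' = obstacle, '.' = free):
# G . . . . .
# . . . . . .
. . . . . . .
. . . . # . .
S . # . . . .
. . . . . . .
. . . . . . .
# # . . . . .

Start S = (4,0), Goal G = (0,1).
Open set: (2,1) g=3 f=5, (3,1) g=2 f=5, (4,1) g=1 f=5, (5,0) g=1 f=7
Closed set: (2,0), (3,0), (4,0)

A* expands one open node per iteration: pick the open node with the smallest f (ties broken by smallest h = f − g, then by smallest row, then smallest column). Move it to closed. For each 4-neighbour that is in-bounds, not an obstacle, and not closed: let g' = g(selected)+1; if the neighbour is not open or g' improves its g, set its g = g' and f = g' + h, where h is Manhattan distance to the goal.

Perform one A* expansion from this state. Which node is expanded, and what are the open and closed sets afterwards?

expanded=(2,1); open=[(1,1) g=4 f=5, (2,2) g=4 f=7, (3,1) g=2 f=5, (4,1) g=1 f=5, (5,0) g=1 f=7]; closed=[(2,0), (2,1), (3,0), (4,0)]

step 1: expand (2,1) (f=5, h=2) → closed; open now [(1,1) g=4 f=5, (2,2) g=4 f=7, (3,1) g=2 f=5, (4,1) g=1 f=5, (5,0) g=1 f=7]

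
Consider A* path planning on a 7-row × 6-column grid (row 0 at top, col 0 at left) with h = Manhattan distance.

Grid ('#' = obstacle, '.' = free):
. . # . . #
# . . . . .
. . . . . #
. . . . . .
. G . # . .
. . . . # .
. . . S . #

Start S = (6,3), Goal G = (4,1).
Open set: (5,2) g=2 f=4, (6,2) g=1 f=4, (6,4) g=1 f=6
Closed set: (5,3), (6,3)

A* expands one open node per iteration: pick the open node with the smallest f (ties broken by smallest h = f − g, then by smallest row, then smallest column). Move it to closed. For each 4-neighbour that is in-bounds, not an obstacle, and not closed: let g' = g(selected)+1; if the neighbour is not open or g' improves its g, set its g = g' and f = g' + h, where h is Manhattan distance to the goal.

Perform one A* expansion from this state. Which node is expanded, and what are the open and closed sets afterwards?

step 1: expand (5,2) (f=4, h=2) → closed; open now [(4,2) g=3 f=4, (5,1) g=3 f=4, (6,2) g=1 f=4, (6,4) g=1 f=6]

expanded=(5,2); open=[(4,2) g=3 f=4, (5,1) g=3 f=4, (6,2) g=1 f=4, (6,4) g=1 f=6]; closed=[(5,2), (5,3), (6,3)]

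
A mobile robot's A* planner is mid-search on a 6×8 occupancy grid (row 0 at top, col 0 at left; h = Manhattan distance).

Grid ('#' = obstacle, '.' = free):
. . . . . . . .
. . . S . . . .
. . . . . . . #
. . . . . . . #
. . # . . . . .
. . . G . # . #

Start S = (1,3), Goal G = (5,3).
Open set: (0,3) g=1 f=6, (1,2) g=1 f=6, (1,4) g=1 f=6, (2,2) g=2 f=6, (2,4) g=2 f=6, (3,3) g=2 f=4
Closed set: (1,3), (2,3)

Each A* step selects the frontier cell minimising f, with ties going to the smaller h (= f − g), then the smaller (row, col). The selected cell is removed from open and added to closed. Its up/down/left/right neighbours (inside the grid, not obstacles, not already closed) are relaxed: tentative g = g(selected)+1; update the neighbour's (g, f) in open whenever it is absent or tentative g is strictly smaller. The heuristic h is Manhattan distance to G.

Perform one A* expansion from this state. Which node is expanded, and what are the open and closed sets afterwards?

expanded=(3,3); open=[(0,3) g=1 f=6, (1,2) g=1 f=6, (1,4) g=1 f=6, (2,2) g=2 f=6, (2,4) g=2 f=6, (3,2) g=3 f=6, (3,4) g=3 f=6, (4,3) g=3 f=4]; closed=[(1,3), (2,3), (3,3)]

step 1: expand (3,3) (f=4, h=2) → closed; open now [(0,3) g=1 f=6, (1,2) g=1 f=6, (1,4) g=1 f=6, (2,2) g=2 f=6, (2,4) g=2 f=6, (3,2) g=3 f=6, (3,4) g=3 f=6, (4,3) g=3 f=4]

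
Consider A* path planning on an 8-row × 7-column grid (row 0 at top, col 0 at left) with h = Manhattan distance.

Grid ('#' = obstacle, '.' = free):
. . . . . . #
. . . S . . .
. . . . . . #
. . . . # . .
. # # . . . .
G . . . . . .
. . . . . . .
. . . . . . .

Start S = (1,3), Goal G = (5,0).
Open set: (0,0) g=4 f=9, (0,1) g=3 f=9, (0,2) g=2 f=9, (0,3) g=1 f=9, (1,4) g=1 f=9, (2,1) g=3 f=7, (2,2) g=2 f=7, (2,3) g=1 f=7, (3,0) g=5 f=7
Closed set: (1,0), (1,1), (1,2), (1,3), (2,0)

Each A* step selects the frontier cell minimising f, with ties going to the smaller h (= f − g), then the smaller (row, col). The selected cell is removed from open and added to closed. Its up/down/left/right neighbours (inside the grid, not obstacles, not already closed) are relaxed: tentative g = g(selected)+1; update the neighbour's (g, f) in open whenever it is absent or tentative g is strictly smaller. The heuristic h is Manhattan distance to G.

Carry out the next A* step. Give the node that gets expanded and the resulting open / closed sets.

expanded=(3,0); open=[(0,0) g=4 f=9, (0,1) g=3 f=9, (0,2) g=2 f=9, (0,3) g=1 f=9, (1,4) g=1 f=9, (2,1) g=3 f=7, (2,2) g=2 f=7, (2,3) g=1 f=7, (3,1) g=6 f=9, (4,0) g=6 f=7]; closed=[(1,0), (1,1), (1,2), (1,3), (2,0), (3,0)]

step 1: expand (3,0) (f=7, h=2) → closed; open now [(0,0) g=4 f=9, (0,1) g=3 f=9, (0,2) g=2 f=9, (0,3) g=1 f=9, (1,4) g=1 f=9, (2,1) g=3 f=7, (2,2) g=2 f=7, (2,3) g=1 f=7, (3,1) g=6 f=9, (4,0) g=6 f=7]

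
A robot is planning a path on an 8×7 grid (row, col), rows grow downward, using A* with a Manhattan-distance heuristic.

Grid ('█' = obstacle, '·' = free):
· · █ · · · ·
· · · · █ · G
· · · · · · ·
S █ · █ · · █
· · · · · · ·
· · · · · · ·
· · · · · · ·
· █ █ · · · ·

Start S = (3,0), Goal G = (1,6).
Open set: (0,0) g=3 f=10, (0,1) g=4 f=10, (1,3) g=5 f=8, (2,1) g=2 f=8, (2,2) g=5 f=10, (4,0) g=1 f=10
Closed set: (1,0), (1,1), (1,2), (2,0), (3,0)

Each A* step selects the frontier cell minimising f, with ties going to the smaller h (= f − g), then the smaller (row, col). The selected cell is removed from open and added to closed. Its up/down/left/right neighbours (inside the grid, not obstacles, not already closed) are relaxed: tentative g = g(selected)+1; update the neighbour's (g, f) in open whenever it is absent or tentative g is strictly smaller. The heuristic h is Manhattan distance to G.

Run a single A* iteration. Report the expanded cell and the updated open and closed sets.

expanded=(1,3); open=[(0,0) g=3 f=10, (0,1) g=4 f=10, (0,3) g=6 f=10, (2,1) g=2 f=8, (2,2) g=5 f=10, (2,3) g=6 f=10, (4,0) g=1 f=10]; closed=[(1,0), (1,1), (1,2), (1,3), (2,0), (3,0)]

step 1: expand (1,3) (f=8, h=3) → closed; open now [(0,0) g=3 f=10, (0,1) g=4 f=10, (0,3) g=6 f=10, (2,1) g=2 f=8, (2,2) g=5 f=10, (2,3) g=6 f=10, (4,0) g=1 f=10]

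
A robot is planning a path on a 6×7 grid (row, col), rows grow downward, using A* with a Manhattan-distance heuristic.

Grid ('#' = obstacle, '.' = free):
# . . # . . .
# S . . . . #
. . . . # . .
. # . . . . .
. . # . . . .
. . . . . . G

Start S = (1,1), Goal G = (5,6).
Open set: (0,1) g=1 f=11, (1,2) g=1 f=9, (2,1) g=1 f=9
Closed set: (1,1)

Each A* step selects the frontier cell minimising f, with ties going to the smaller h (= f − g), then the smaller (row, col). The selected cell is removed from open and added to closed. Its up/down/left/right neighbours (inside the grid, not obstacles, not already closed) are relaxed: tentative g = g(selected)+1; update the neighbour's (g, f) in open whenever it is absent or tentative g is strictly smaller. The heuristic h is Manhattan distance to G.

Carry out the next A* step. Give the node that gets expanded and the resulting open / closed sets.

expanded=(1,2); open=[(0,1) g=1 f=11, (0,2) g=2 f=11, (1,3) g=2 f=9, (2,1) g=1 f=9, (2,2) g=2 f=9]; closed=[(1,1), (1,2)]

step 1: expand (1,2) (f=9, h=8) → closed; open now [(0,1) g=1 f=11, (0,2) g=2 f=11, (1,3) g=2 f=9, (2,1) g=1 f=9, (2,2) g=2 f=9]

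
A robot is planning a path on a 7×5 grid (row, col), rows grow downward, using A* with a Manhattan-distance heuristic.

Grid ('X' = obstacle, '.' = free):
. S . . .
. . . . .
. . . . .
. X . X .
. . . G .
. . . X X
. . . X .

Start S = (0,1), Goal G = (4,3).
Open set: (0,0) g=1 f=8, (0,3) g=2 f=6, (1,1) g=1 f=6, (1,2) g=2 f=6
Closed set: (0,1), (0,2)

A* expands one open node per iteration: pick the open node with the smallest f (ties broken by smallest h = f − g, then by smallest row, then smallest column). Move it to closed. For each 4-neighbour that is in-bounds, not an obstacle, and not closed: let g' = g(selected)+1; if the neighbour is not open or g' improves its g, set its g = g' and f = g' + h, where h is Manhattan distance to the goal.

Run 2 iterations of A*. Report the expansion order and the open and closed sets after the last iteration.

order=[(0,3) → (1,3)]; open=[(0,0) g=1 f=8, (0,4) g=3 f=8, (1,1) g=1 f=6, (1,2) g=2 f=6, (1,4) g=4 f=8, (2,3) g=4 f=6]; closed=[(0,1), (0,2), (0,3), (1,3)]

step 1: expand (0,3) (f=6, h=4) → closed; open now [(0,0) g=1 f=8, (0,4) g=3 f=8, (1,1) g=1 f=6, (1,2) g=2 f=6, (1,3) g=3 f=6]
step 2: expand (1,3) (f=6, h=3) → closed; open now [(0,0) g=1 f=8, (0,4) g=3 f=8, (1,1) g=1 f=6, (1,2) g=2 f=6, (1,4) g=4 f=8, (2,3) g=4 f=6]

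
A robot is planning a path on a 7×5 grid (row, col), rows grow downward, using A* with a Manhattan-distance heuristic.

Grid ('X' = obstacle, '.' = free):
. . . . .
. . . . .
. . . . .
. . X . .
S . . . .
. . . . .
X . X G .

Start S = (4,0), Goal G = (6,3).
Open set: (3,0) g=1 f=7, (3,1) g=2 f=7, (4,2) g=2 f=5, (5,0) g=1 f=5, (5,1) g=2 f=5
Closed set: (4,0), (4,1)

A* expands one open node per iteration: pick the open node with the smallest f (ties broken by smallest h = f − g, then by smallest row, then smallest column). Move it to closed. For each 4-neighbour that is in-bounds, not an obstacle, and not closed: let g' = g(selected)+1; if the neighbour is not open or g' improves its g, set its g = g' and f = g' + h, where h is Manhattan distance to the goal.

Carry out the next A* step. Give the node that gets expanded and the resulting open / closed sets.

step 1: expand (4,2) (f=5, h=3) → closed; open now [(3,0) g=1 f=7, (3,1) g=2 f=7, (4,3) g=3 f=5, (5,0) g=1 f=5, (5,1) g=2 f=5, (5,2) g=3 f=5]

expanded=(4,2); open=[(3,0) g=1 f=7, (3,1) g=2 f=7, (4,3) g=3 f=5, (5,0) g=1 f=5, (5,1) g=2 f=5, (5,2) g=3 f=5]; closed=[(4,0), (4,1), (4,2)]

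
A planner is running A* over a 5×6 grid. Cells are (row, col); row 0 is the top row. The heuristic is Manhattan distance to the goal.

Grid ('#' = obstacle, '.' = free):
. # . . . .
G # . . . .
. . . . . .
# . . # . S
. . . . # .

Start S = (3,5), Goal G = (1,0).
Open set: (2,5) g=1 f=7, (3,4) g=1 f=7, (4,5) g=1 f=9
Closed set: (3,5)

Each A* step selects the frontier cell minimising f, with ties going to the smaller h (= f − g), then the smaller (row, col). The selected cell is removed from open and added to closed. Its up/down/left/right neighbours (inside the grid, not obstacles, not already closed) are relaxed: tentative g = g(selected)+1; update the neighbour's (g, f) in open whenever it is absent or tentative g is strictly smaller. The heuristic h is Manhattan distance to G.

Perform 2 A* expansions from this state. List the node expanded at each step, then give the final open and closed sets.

order=[(2,5) → (1,5)]; open=[(0,5) g=3 f=9, (1,4) g=3 f=7, (2,4) g=2 f=7, (3,4) g=1 f=7, (4,5) g=1 f=9]; closed=[(1,5), (2,5), (3,5)]

step 1: expand (2,5) (f=7, h=6) → closed; open now [(1,5) g=2 f=7, (2,4) g=2 f=7, (3,4) g=1 f=7, (4,5) g=1 f=9]
step 2: expand (1,5) (f=7, h=5) → closed; open now [(0,5) g=3 f=9, (1,4) g=3 f=7, (2,4) g=2 f=7, (3,4) g=1 f=7, (4,5) g=1 f=9]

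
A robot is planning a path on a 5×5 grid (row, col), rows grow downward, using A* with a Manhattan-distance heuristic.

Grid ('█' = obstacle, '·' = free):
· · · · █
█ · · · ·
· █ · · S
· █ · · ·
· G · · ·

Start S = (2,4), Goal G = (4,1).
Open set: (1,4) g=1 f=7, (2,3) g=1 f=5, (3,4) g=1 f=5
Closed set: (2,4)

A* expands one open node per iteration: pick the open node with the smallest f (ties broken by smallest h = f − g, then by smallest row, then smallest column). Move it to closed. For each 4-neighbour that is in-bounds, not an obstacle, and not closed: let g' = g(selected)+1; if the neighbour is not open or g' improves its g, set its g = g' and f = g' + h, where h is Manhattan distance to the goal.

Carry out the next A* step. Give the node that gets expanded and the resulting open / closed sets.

step 1: expand (2,3) (f=5, h=4) → closed; open now [(1,3) g=2 f=7, (1,4) g=1 f=7, (2,2) g=2 f=5, (3,3) g=2 f=5, (3,4) g=1 f=5]

expanded=(2,3); open=[(1,3) g=2 f=7, (1,4) g=1 f=7, (2,2) g=2 f=5, (3,3) g=2 f=5, (3,4) g=1 f=5]; closed=[(2,3), (2,4)]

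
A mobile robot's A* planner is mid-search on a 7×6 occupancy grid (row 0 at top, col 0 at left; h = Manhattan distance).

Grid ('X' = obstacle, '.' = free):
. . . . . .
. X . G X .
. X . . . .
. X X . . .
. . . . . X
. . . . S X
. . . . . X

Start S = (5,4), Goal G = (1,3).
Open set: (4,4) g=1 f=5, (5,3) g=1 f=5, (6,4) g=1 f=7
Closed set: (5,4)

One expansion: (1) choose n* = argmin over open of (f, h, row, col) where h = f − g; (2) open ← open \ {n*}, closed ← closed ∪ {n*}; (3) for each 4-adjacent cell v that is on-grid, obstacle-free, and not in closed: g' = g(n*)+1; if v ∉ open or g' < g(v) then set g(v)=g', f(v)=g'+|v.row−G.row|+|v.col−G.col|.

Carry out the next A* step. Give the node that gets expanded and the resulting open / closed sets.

step 1: expand (4,4) (f=5, h=4) → closed; open now [(3,4) g=2 f=5, (4,3) g=2 f=5, (5,3) g=1 f=5, (6,4) g=1 f=7]

expanded=(4,4); open=[(3,4) g=2 f=5, (4,3) g=2 f=5, (5,3) g=1 f=5, (6,4) g=1 f=7]; closed=[(4,4), (5,4)]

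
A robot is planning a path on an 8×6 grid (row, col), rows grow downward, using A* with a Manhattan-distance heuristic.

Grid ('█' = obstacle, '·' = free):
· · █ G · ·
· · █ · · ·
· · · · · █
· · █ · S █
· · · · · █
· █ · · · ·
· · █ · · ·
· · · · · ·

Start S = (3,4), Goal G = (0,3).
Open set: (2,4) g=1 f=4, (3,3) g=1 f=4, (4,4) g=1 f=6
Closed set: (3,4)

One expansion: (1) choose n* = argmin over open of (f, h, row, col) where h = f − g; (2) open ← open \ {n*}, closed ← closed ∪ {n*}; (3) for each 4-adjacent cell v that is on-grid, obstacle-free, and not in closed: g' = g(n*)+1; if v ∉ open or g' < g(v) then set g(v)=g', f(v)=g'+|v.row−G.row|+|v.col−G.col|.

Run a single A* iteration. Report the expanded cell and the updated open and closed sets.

expanded=(2,4); open=[(1,4) g=2 f=4, (2,3) g=2 f=4, (3,3) g=1 f=4, (4,4) g=1 f=6]; closed=[(2,4), (3,4)]

step 1: expand (2,4) (f=4, h=3) → closed; open now [(1,4) g=2 f=4, (2,3) g=2 f=4, (3,3) g=1 f=4, (4,4) g=1 f=6]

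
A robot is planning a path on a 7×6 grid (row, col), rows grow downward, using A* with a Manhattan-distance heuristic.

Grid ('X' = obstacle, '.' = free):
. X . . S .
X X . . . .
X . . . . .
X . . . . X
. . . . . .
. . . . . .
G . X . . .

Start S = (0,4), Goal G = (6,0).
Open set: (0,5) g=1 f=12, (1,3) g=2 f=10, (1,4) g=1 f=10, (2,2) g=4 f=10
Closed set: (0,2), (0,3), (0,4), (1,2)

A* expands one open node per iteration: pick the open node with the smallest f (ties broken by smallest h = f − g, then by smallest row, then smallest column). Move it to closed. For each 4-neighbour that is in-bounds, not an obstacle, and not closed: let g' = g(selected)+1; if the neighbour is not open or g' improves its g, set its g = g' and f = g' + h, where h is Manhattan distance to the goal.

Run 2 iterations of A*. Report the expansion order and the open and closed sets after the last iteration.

step 1: expand (2,2) (f=10, h=6) → closed; open now [(0,5) g=1 f=12, (1,3) g=2 f=10, (1,4) g=1 f=10, (2,1) g=5 f=10, (2,3) g=5 f=12, (3,2) g=5 f=10]
step 2: expand (2,1) (f=10, h=5) → closed; open now [(0,5) g=1 f=12, (1,3) g=2 f=10, (1,4) g=1 f=10, (2,3) g=5 f=12, (3,1) g=6 f=10, (3,2) g=5 f=10]

order=[(2,2) → (2,1)]; open=[(0,5) g=1 f=12, (1,3) g=2 f=10, (1,4) g=1 f=10, (2,3) g=5 f=12, (3,1) g=6 f=10, (3,2) g=5 f=10]; closed=[(0,2), (0,3), (0,4), (1,2), (2,1), (2,2)]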